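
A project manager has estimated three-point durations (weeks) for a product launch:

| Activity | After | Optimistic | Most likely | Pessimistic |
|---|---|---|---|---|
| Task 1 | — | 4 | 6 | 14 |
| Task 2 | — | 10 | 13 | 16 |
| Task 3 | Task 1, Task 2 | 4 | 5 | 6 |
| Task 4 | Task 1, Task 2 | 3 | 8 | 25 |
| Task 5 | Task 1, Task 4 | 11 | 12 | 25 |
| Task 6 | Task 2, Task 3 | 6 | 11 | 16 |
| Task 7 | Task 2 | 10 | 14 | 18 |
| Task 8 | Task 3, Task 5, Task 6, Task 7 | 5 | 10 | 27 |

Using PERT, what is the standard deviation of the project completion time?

te_Task 1 = (4 + 4·6 + 14)/6 = 42/6 = 7; σ²_Task 1 = ((14−4)/6)² = 2.778
te_Task 2 = (10 + 4·13 + 16)/6 = 78/6 = 13; σ²_Task 2 = ((16−10)/6)² = 1.000
te_Task 3 = (4 + 4·5 + 6)/6 = 30/6 = 5; σ²_Task 3 = ((6−4)/6)² = 0.111
te_Task 4 = (3 + 4·8 + 25)/6 = 60/6 = 10; σ²_Task 4 = ((25−3)/6)² = 13.444
te_Task 5 = (11 + 4·12 + 25)/6 = 84/6 = 14; σ²_Task 5 = ((25−11)/6)² = 5.444
te_Task 6 = (6 + 4·11 + 16)/6 = 66/6 = 11; σ²_Task 6 = ((16−6)/6)² = 2.778
te_Task 7 = (10 + 4·14 + 18)/6 = 84/6 = 14; σ²_Task 7 = ((18−10)/6)² = 1.778
te_Task 8 = (5 + 4·10 + 27)/6 = 72/6 = 12; σ²_Task 8 = ((27−5)/6)² = 13.444

Forward pass:
ES_Task 1 = 0; EF_Task 1 = 7
ES_Task 2 = 0; EF_Task 2 = 13
ES_Task 3 = max(EF_Task 1=7, EF_Task 2=13) = 13; EF_Task 3 = 13+5 = 18
ES_Task 4 = max(EF_Task 1=7, EF_Task 2=13) = 13; EF_Task 4 = 13+10 = 23
ES_Task 5 = max(EF_Task 1=7, EF_Task 4=23) = 23; EF_Task 5 = 23+14 = 37
ES_Task 6 = max(EF_Task 2=13, EF_Task 3=18) = 18; EF_Task 6 = 18+11 = 29
ES_Task 7 = 13; EF_Task 7 = 13+14 = 27
ES_Task 8 = max(EF_Task 3=18, EF_Task 5=37, EF_Task 6=29, EF_Task 7=27) = 37; EF_Task 8 = 37+12 = 49
Expected project duration μ = 49 weeks. Critical path: Task 2 → Task 4 → Task 5 → Task 8.

Variance along critical path = 1.000 + 13.444 + 5.444 + 13.444 = 33.333
σ = √33.333 = 5.774 weeks

5.77 weeks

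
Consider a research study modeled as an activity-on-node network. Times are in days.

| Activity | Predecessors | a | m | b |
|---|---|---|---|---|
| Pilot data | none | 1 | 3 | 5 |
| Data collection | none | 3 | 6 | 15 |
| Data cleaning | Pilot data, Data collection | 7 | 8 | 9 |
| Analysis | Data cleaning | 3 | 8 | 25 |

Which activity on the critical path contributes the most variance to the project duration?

Analysis

te_Pilot data = (1 + 4·3 + 5)/6 = 18/6 = 3; σ²_Pilot data = ((5−1)/6)² = 0.444
te_Data collection = (3 + 4·6 + 15)/6 = 42/6 = 7; σ²_Data collection = ((15−3)/6)² = 4.000
te_Data cleaning = (7 + 4·8 + 9)/6 = 48/6 = 8; σ²_Data cleaning = ((9−7)/6)² = 0.111
te_Analysis = (3 + 4·8 + 25)/6 = 60/6 = 10; σ²_Analysis = ((25−3)/6)² = 13.444

Forward pass:
ES_Pilot data = 0; EF_Pilot data = 3
ES_Data collection = 0; EF_Data collection = 7
ES_Data cleaning = max(EF_Pilot data=3, EF_Data collection=7) = 7; EF_Data cleaning = 7+8 = 15
ES_Analysis = 15; EF_Analysis = 15+10 = 25
Expected project duration μ = 25 days. Critical path: Data collection → Data cleaning → Analysis.

Variances on critical path: σ²_Data collection=4.000, σ²_Data cleaning=0.111, σ²_Analysis=13.444.
Largest is σ²_Analysis = 13.444.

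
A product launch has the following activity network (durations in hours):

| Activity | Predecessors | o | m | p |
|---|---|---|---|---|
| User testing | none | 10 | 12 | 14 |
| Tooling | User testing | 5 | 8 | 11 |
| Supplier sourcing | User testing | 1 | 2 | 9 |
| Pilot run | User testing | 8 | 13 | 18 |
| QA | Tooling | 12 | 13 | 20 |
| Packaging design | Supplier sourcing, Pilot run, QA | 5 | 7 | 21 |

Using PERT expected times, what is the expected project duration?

te_User testing = (10 + 4·12 + 14)/6 = 72/6 = 12
te_Tooling = (5 + 4·8 + 11)/6 = 48/6 = 8
te_Supplier sourcing = (1 + 4·2 + 9)/6 = 18/6 = 3
te_Pilot run = (8 + 4·13 + 18)/6 = 78/6 = 13
te_QA = (12 + 4·13 + 20)/6 = 84/6 = 14
te_Packaging design = (5 + 4·7 + 21)/6 = 54/6 = 9

Forward pass:
ES_User testing = 0; EF_User testing = 12
ES_Tooling = 12; EF_Tooling = 12+8 = 20
ES_Supplier sourcing = 12; EF_Supplier sourcing = 12+3 = 15
ES_Pilot run = 12; EF_Pilot run = 12+13 = 25
ES_QA = 20; EF_QA = 20+14 = 34
ES_Packaging design = max(EF_Supplier sourcing=15, EF_Pilot run=25, EF_QA=34) = 34; EF_Packaging design = 34+9 = 43
Expected project duration μ = 43 hours. Critical path: User testing → Tooling → QA → Packaging design.

43 hours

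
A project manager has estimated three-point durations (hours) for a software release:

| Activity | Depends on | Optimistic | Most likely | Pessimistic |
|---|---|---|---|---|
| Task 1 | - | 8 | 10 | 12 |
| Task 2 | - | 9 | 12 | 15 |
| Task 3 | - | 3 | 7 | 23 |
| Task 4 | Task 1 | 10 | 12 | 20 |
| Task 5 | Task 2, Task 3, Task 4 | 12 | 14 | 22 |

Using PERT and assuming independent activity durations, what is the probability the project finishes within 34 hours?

0.051

te_Task 1 = (8 + 4·10 + 12)/6 = 60/6 = 10; σ²_Task 1 = ((12−8)/6)² = 0.444
te_Task 2 = (9 + 4·12 + 15)/6 = 72/6 = 12; σ²_Task 2 = ((15−9)/6)² = 1.000
te_Task 3 = (3 + 4·7 + 23)/6 = 54/6 = 9; σ²_Task 3 = ((23−3)/6)² = 11.111
te_Task 4 = (10 + 4·12 + 20)/6 = 78/6 = 13; σ²_Task 4 = ((20−10)/6)² = 2.778
te_Task 5 = (12 + 4·14 + 22)/6 = 90/6 = 15; σ²_Task 5 = ((22−12)/6)² = 2.778

Forward pass:
ES_Task 1 = 0; EF_Task 1 = 10
ES_Task 2 = 0; EF_Task 2 = 12
ES_Task 3 = 0; EF_Task 3 = 9
ES_Task 4 = 10; EF_Task 4 = 10+13 = 23
ES_Task 5 = max(EF_Task 2=12, EF_Task 3=9, EF_Task 4=23) = 23; EF_Task 5 = 23+15 = 38
Expected project duration μ = 38 hours. Critical path: Task 1 → Task 4 → Task 5.

Variance along critical path = 0.444 + 2.778 + 2.778 = 6.000; σ = √6.000 = 2.449 hours.
Z = (34 − 38) / 2.449 = -1.633
P(T ≤ 34) = Φ(-1.633) ≈ 0.051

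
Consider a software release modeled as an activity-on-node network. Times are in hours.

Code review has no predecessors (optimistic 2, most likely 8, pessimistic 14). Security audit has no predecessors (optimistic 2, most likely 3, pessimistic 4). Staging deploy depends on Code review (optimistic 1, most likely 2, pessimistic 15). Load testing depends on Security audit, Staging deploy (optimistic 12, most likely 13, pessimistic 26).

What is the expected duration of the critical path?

27 hours

te_Code review = (2 + 4·8 + 14)/6 = 48/6 = 8
te_Security audit = (2 + 4·3 + 4)/6 = 18/6 = 3
te_Staging deploy = (1 + 4·2 + 15)/6 = 24/6 = 4
te_Load testing = (12 + 4·13 + 26)/6 = 90/6 = 15

Forward pass:
ES_Code review = 0; EF_Code review = 8
ES_Security audit = 0; EF_Security audit = 3
ES_Staging deploy = 8; EF_Staging deploy = 8+4 = 12
ES_Load testing = max(EF_Security audit=3, EF_Staging deploy=12) = 12; EF_Load testing = 12+15 = 27
Expected project duration μ = 27 hours. Critical path: Code review → Staging deploy → Load testing.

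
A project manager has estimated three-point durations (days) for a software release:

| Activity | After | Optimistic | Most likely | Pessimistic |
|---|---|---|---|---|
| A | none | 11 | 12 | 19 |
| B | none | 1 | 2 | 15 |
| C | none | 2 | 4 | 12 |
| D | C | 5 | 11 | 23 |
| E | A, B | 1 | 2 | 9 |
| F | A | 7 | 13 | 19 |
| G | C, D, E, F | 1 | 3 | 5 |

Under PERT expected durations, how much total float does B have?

19 days

te_A = (11 + 4·12 + 19)/6 = 78/6 = 13
te_B = (1 + 4·2 + 15)/6 = 24/6 = 4
te_C = (2 + 4·4 + 12)/6 = 30/6 = 5
te_D = (5 + 4·11 + 23)/6 = 72/6 = 12
te_E = (1 + 4·2 + 9)/6 = 18/6 = 3
te_F = (7 + 4·13 + 19)/6 = 78/6 = 13
te_G = (1 + 4·3 + 5)/6 = 18/6 = 3

Forward pass:
ES_A = 0; EF_A = 13
ES_B = 0; EF_B = 4
ES_C = 0; EF_C = 5
ES_D = 5; EF_D = 5+12 = 17
ES_E = max(EF_A=13, EF_B=4) = 13; EF_E = 13+3 = 16
ES_F = 13; EF_F = 13+13 = 26
ES_G = max(EF_C=5, EF_D=17, EF_E=16, EF_F=26) = 26; EF_G = 26+3 = 29
Expected project duration μ = 29 days. Critical path: A → F → G.

Backward pass:
LF_G = 29; LS_G = 29−3 = 26
LF_F = LS_G = 26; LS_F = 26−13 = 13
LF_E = LS_G = 26; LS_E = 26−3 = 23
LF_D = LS_G = 26; LS_D = 26−12 = 14
LF_C = min(LS_D=14, LS_G=26) = 14; LS_C = 14−5 = 9
LF_B = LS_E = 23; LS_B = 23−4 = 19
LF_A = min(LS_E=23, LS_F=13) = 13; LS_A = 13−13 = 0
Slack_B = LS_B − ES_B = 19 − 0 = 19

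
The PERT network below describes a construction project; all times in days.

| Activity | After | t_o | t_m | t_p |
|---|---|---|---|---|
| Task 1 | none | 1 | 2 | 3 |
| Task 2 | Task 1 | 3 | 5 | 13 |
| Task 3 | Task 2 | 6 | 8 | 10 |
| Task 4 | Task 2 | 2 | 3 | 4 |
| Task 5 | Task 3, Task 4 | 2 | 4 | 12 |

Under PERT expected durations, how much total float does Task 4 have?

5 days

te_Task 1 = (1 + 4·2 + 3)/6 = 12/6 = 2
te_Task 2 = (3 + 4·5 + 13)/6 = 36/6 = 6
te_Task 3 = (6 + 4·8 + 10)/6 = 48/6 = 8
te_Task 4 = (2 + 4·3 + 4)/6 = 18/6 = 3
te_Task 5 = (2 + 4·4 + 12)/6 = 30/6 = 5

Forward pass:
ES_Task 1 = 0; EF_Task 1 = 2
ES_Task 2 = 2; EF_Task 2 = 2+6 = 8
ES_Task 3 = 8; EF_Task 3 = 8+8 = 16
ES_Task 4 = 8; EF_Task 4 = 8+3 = 11
ES_Task 5 = max(EF_Task 3=16, EF_Task 4=11) = 16; EF_Task 5 = 16+5 = 21
Expected project duration μ = 21 days. Critical path: Task 1 → Task 2 → Task 3 → Task 5.

Backward pass:
LF_Task 5 = 21; LS_Task 5 = 21−5 = 16
LF_Task 4 = LS_Task 5 = 16; LS_Task 4 = 16−3 = 13
LF_Task 3 = LS_Task 5 = 16; LS_Task 3 = 16−8 = 8
LF_Task 2 = min(LS_Task 3=8, LS_Task 4=13) = 8; LS_Task 2 = 8−6 = 2
LF_Task 1 = LS_Task 2 = 2; LS_Task 1 = 2−2 = 0
Slack_Task 4 = LS_Task 4 − ES_Task 4 = 13 − 8 = 5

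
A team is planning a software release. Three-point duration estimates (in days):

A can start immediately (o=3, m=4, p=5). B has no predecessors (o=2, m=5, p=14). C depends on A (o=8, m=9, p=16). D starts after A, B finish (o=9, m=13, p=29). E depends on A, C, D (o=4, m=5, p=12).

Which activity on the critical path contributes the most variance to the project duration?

te_A = (3 + 4·4 + 5)/6 = 24/6 = 4; σ²_A = ((5−3)/6)² = 0.111
te_B = (2 + 4·5 + 14)/6 = 36/6 = 6; σ²_B = ((14−2)/6)² = 4.000
te_C = (8 + 4·9 + 16)/6 = 60/6 = 10; σ²_C = ((16−8)/6)² = 1.778
te_D = (9 + 4·13 + 29)/6 = 90/6 = 15; σ²_D = ((29−9)/6)² = 11.111
te_E = (4 + 4·5 + 12)/6 = 36/6 = 6; σ²_E = ((12−4)/6)² = 1.778

Forward pass:
ES_A = 0; EF_A = 4
ES_B = 0; EF_B = 6
ES_C = 4; EF_C = 4+10 = 14
ES_D = max(EF_A=4, EF_B=6) = 6; EF_D = 6+15 = 21
ES_E = max(EF_A=4, EF_C=14, EF_D=21) = 21; EF_E = 21+6 = 27
Expected project duration μ = 27 days. Critical path: B → D → E.

Variances on critical path: σ²_B=4.000, σ²_D=11.111, σ²_E=1.778.
Largest is σ²_D = 11.111.

D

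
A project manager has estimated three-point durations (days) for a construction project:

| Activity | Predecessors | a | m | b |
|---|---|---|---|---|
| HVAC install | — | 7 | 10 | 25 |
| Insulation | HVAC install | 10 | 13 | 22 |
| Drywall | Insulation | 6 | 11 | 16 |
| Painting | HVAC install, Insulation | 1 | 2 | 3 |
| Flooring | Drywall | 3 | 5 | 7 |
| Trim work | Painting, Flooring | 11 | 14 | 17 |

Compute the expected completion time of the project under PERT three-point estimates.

te_HVAC install = (7 + 4·10 + 25)/6 = 72/6 = 12
te_Insulation = (10 + 4·13 + 22)/6 = 84/6 = 14
te_Drywall = (6 + 4·11 + 16)/6 = 66/6 = 11
te_Painting = (1 + 4·2 + 3)/6 = 12/6 = 2
te_Flooring = (3 + 4·5 + 7)/6 = 30/6 = 5
te_Trim work = (11 + 4·14 + 17)/6 = 84/6 = 14

Forward pass:
ES_HVAC install = 0; EF_HVAC install = 12
ES_Insulation = 12; EF_Insulation = 12+14 = 26
ES_Drywall = 26; EF_Drywall = 26+11 = 37
ES_Painting = max(EF_HVAC install=12, EF_Insulation=26) = 26; EF_Painting = 26+2 = 28
ES_Flooring = 37; EF_Flooring = 37+5 = 42
ES_Trim work = max(EF_Painting=28, EF_Flooring=42) = 42; EF_Trim work = 42+14 = 56
Expected project duration μ = 56 days. Critical path: HVAC install → Insulation → Drywall → Flooring → Trim work.

56 days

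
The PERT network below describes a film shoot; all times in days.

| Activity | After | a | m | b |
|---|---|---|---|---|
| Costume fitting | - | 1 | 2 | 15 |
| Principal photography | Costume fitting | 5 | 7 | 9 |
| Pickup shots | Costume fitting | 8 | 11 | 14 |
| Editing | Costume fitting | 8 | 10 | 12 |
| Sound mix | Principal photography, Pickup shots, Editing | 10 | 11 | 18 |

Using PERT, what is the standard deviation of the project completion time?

te_Costume fitting = (1 + 4·2 + 15)/6 = 24/6 = 4; σ²_Costume fitting = ((15−1)/6)² = 5.444
te_Principal photography = (5 + 4·7 + 9)/6 = 42/6 = 7; σ²_Principal photography = ((9−5)/6)² = 0.444
te_Pickup shots = (8 + 4·11 + 14)/6 = 66/6 = 11; σ²_Pickup shots = ((14−8)/6)² = 1.000
te_Editing = (8 + 4·10 + 12)/6 = 60/6 = 10; σ²_Editing = ((12−8)/6)² = 0.444
te_Sound mix = (10 + 4·11 + 18)/6 = 72/6 = 12; σ²_Sound mix = ((18−10)/6)² = 1.778

Forward pass:
ES_Costume fitting = 0; EF_Costume fitting = 4
ES_Principal photography = 4; EF_Principal photography = 4+7 = 11
ES_Pickup shots = 4; EF_Pickup shots = 4+11 = 15
ES_Editing = 4; EF_Editing = 4+10 = 14
ES_Sound mix = max(EF_Principal photography=11, EF_Pickup shots=15, EF_Editing=14) = 15; EF_Sound mix = 15+12 = 27
Expected project duration μ = 27 days. Critical path: Costume fitting → Pickup shots → Sound mix.

Variance along critical path = 5.444 + 1.000 + 1.778 = 8.222
σ = √8.222 = 2.867 days

2.87 days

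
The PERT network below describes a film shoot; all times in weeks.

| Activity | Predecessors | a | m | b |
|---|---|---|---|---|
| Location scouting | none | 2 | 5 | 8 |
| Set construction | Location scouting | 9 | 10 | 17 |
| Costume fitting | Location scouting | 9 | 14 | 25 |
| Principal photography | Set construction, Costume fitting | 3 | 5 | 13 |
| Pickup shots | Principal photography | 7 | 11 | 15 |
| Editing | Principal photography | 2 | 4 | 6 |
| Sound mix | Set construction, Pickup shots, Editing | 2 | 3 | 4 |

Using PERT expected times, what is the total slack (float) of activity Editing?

te_Location scouting = (2 + 4·5 + 8)/6 = 30/6 = 5
te_Set construction = (9 + 4·10 + 17)/6 = 66/6 = 11
te_Costume fitting = (9 + 4·14 + 25)/6 = 90/6 = 15
te_Principal photography = (3 + 4·5 + 13)/6 = 36/6 = 6
te_Pickup shots = (7 + 4·11 + 15)/6 = 66/6 = 11
te_Editing = (2 + 4·4 + 6)/6 = 24/6 = 4
te_Sound mix = (2 + 4·3 + 4)/6 = 18/6 = 3

Forward pass:
ES_Location scouting = 0; EF_Location scouting = 5
ES_Set construction = 5; EF_Set construction = 5+11 = 16
ES_Costume fitting = 5; EF_Costume fitting = 5+15 = 20
ES_Principal photography = max(EF_Set construction=16, EF_Costume fitting=20) = 20; EF_Principal photography = 20+6 = 26
ES_Pickup shots = 26; EF_Pickup shots = 26+11 = 37
ES_Editing = 26; EF_Editing = 26+4 = 30
ES_Sound mix = max(EF_Set construction=16, EF_Pickup shots=37, EF_Editing=30) = 37; EF_Sound mix = 37+3 = 40
Expected project duration μ = 40 weeks. Critical path: Location scouting → Costume fitting → Principal photography → Pickup shots → Sound mix.

Backward pass:
LF_Sound mix = 40; LS_Sound mix = 40−3 = 37
LF_Editing = LS_Sound mix = 37; LS_Editing = 37−4 = 33
LF_Pickup shots = LS_Sound mix = 37; LS_Pickup shots = 37−11 = 26
LF_Principal photography = min(LS_Pickup shots=26, LS_Editing=33) = 26; LS_Principal photography = 26−6 = 20
LF_Costume fitting = LS_Principal photography = 20; LS_Costume fitting = 20−15 = 5
LF_Set construction = min(LS_Principal photography=20, LS_Sound mix=37) = 20; LS_Set construction = 20−11 = 9
LF_Location scouting = min(LS_Set construction=9, LS_Costume fitting=5) = 5; LS_Location scouting = 5−5 = 0
Slack_Editing = LS_Editing − ES_Editing = 33 − 26 = 7

7 weeks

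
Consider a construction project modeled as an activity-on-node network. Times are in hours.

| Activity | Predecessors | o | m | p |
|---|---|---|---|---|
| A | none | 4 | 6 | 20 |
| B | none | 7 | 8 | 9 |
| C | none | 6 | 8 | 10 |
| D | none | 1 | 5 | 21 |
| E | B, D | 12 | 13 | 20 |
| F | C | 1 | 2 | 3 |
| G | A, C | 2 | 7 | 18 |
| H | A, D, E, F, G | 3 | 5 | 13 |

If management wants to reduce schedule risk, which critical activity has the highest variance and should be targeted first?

te_A = (4 + 4·6 + 20)/6 = 48/6 = 8; σ²_A = ((20−4)/6)² = 7.111
te_B = (7 + 4·8 + 9)/6 = 48/6 = 8; σ²_B = ((9−7)/6)² = 0.111
te_C = (6 + 4·8 + 10)/6 = 48/6 = 8; σ²_C = ((10−6)/6)² = 0.444
te_D = (1 + 4·5 + 21)/6 = 42/6 = 7; σ²_D = ((21−1)/6)² = 11.111
te_E = (12 + 4·13 + 20)/6 = 84/6 = 14; σ²_E = ((20−12)/6)² = 1.778
te_F = (1 + 4·2 + 3)/6 = 12/6 = 2; σ²_F = ((3−1)/6)² = 0.111
te_G = (2 + 4·7 + 18)/6 = 48/6 = 8; σ²_G = ((18−2)/6)² = 7.111
te_H = (3 + 4·5 + 13)/6 = 36/6 = 6; σ²_H = ((13−3)/6)² = 2.778

Forward pass:
ES_A = 0; EF_A = 8
ES_B = 0; EF_B = 8
ES_C = 0; EF_C = 8
ES_D = 0; EF_D = 7
ES_E = max(EF_B=8, EF_D=7) = 8; EF_E = 8+14 = 22
ES_F = 8; EF_F = 8+2 = 10
ES_G = max(EF_A=8, EF_C=8) = 8; EF_G = 8+8 = 16
ES_H = max(EF_A=8, EF_D=7, EF_E=22, EF_F=10, EF_G=16) = 22; EF_H = 22+6 = 28
Expected project duration μ = 28 hours. Critical path: B → E → H.

Variances on critical path: σ²_B=0.111, σ²_E=1.778, σ²_H=2.778.
Largest is σ²_H = 2.778.

H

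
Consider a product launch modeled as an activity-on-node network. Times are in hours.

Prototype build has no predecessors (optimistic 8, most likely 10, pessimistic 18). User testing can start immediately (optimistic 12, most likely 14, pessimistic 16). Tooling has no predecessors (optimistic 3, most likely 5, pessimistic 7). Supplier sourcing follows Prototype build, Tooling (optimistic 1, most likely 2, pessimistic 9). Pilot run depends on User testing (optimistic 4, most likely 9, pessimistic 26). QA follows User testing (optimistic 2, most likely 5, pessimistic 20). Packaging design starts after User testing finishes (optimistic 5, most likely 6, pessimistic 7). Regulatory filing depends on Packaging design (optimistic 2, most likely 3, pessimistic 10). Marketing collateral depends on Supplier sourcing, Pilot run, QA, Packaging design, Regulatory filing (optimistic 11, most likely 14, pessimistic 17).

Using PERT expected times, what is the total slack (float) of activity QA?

4 hours

te_Prototype build = (8 + 4·10 + 18)/6 = 66/6 = 11
te_User testing = (12 + 4·14 + 16)/6 = 84/6 = 14
te_Tooling = (3 + 4·5 + 7)/6 = 30/6 = 5
te_Supplier sourcing = (1 + 4·2 + 9)/6 = 18/6 = 3
te_Pilot run = (4 + 4·9 + 26)/6 = 66/6 = 11
te_QA = (2 + 4·5 + 20)/6 = 42/6 = 7
te_Packaging design = (5 + 4·6 + 7)/6 = 36/6 = 6
te_Regulatory filing = (2 + 4·3 + 10)/6 = 24/6 = 4
te_Marketing collateral = (11 + 4·14 + 17)/6 = 84/6 = 14

Forward pass:
ES_Prototype build = 0; EF_Prototype build = 11
ES_User testing = 0; EF_User testing = 14
ES_Tooling = 0; EF_Tooling = 5
ES_Supplier sourcing = max(EF_Prototype build=11, EF_Tooling=5) = 11; EF_Supplier sourcing = 11+3 = 14
ES_Pilot run = 14; EF_Pilot run = 14+11 = 25
ES_QA = 14; EF_QA = 14+7 = 21
ES_Packaging design = 14; EF_Packaging design = 14+6 = 20
ES_Regulatory filing = 20; EF_Regulatory filing = 20+4 = 24
ES_Marketing collateral = max(EF_Supplier sourcing=14, EF_Pilot run=25, EF_QA=21, EF_Packaging design=20, EF_Regulatory filing=24) = 25; EF_Marketing collateral = 25+14 = 39
Expected project duration μ = 39 hours. Critical path: User testing → Pilot run → Marketing collateral.

Backward pass:
LF_Marketing collateral = 39; LS_Marketing collateral = 39−14 = 25
LF_Regulatory filing = LS_Marketing collateral = 25; LS_Regulatory filing = 25−4 = 21
LF_Packaging design = min(LS_Regulatory filing=21, LS_Marketing collateral=25) = 21; LS_Packaging design = 21−6 = 15
LF_QA = LS_Marketing collateral = 25; LS_QA = 25−7 = 18
LF_Pilot run = LS_Marketing collateral = 25; LS_Pilot run = 25−11 = 14
LF_Supplier sourcing = LS_Marketing collateral = 25; LS_Supplier sourcing = 25−3 = 22
LF_Tooling = LS_Supplier sourcing = 22; LS_Tooling = 22−5 = 17
LF_User testing = min(LS_Pilot run=14, LS_QA=18, LS_Packaging design=15) = 14; LS_User testing = 14−14 = 0
LF_Prototype build = LS_Supplier sourcing = 22; LS_Prototype build = 22−11 = 11
Slack_QA = LS_QA − ES_QA = 18 − 14 = 4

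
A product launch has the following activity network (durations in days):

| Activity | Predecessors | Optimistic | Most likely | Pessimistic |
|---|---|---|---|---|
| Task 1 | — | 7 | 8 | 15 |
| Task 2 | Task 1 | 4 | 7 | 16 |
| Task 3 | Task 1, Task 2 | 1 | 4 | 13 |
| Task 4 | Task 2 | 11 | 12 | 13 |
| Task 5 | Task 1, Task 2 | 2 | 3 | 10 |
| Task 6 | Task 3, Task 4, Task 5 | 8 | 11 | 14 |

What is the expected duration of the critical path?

te_Task 1 = (7 + 4·8 + 15)/6 = 54/6 = 9
te_Task 2 = (4 + 4·7 + 16)/6 = 48/6 = 8
te_Task 3 = (1 + 4·4 + 13)/6 = 30/6 = 5
te_Task 4 = (11 + 4·12 + 13)/6 = 72/6 = 12
te_Task 5 = (2 + 4·3 + 10)/6 = 24/6 = 4
te_Task 6 = (8 + 4·11 + 14)/6 = 66/6 = 11

Forward pass:
ES_Task 1 = 0; EF_Task 1 = 9
ES_Task 2 = 9; EF_Task 2 = 9+8 = 17
ES_Task 3 = max(EF_Task 1=9, EF_Task 2=17) = 17; EF_Task 3 = 17+5 = 22
ES_Task 4 = 17; EF_Task 4 = 17+12 = 29
ES_Task 5 = max(EF_Task 1=9, EF_Task 2=17) = 17; EF_Task 5 = 17+4 = 21
ES_Task 6 = max(EF_Task 3=22, EF_Task 4=29, EF_Task 5=21) = 29; EF_Task 6 = 29+11 = 40
Expected project duration μ = 40 days. Critical path: Task 1 → Task 2 → Task 4 → Task 6.

40 days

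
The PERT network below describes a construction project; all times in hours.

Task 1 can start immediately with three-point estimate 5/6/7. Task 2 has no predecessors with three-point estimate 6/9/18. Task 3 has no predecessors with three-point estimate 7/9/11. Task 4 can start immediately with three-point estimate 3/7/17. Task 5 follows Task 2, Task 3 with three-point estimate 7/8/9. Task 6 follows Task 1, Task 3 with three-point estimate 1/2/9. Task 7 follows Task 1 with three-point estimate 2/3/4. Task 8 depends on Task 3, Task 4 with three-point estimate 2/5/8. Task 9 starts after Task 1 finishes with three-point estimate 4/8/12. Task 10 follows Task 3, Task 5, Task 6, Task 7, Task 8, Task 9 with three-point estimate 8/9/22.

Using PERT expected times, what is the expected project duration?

te_Task 1 = (5 + 4·6 + 7)/6 = 36/6 = 6
te_Task 2 = (6 + 4·9 + 18)/6 = 60/6 = 10
te_Task 3 = (7 + 4·9 + 11)/6 = 54/6 = 9
te_Task 4 = (3 + 4·7 + 17)/6 = 48/6 = 8
te_Task 5 = (7 + 4·8 + 9)/6 = 48/6 = 8
te_Task 6 = (1 + 4·2 + 9)/6 = 18/6 = 3
te_Task 7 = (2 + 4·3 + 4)/6 = 18/6 = 3
te_Task 8 = (2 + 4·5 + 8)/6 = 30/6 = 5
te_Task 9 = (4 + 4·8 + 12)/6 = 48/6 = 8
te_Task 10 = (8 + 4·9 + 22)/6 = 66/6 = 11

Forward pass:
ES_Task 1 = 0; EF_Task 1 = 6
ES_Task 2 = 0; EF_Task 2 = 10
ES_Task 3 = 0; EF_Task 3 = 9
ES_Task 4 = 0; EF_Task 4 = 8
ES_Task 5 = max(EF_Task 2=10, EF_Task 3=9) = 10; EF_Task 5 = 10+8 = 18
ES_Task 6 = max(EF_Task 1=6, EF_Task 3=9) = 9; EF_Task 6 = 9+3 = 12
ES_Task 7 = 6; EF_Task 7 = 6+3 = 9
ES_Task 8 = max(EF_Task 3=9, EF_Task 4=8) = 9; EF_Task 8 = 9+5 = 14
ES_Task 9 = 6; EF_Task 9 = 6+8 = 14
ES_Task 10 = max(EF_Task 3=9, EF_Task 5=18, EF_Task 6=12, EF_Task 7=9, EF_Task 8=14, EF_Task 9=14) = 18; EF_Task 10 = 18+11 = 29
Expected project duration μ = 29 hours. Critical path: Task 2 → Task 5 → Task 10.

29 hours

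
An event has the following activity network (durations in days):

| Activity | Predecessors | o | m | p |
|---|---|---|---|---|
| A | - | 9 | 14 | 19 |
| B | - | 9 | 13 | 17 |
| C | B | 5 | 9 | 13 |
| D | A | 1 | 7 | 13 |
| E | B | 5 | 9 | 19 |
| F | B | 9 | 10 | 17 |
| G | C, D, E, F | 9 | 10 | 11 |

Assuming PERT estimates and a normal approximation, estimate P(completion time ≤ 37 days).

te_A = (9 + 4·14 + 19)/6 = 84/6 = 14; σ²_A = ((19−9)/6)² = 2.778
te_B = (9 + 4·13 + 17)/6 = 78/6 = 13; σ²_B = ((17−9)/6)² = 1.778
te_C = (5 + 4·9 + 13)/6 = 54/6 = 9; σ²_C = ((13−5)/6)² = 1.778
te_D = (1 + 4·7 + 13)/6 = 42/6 = 7; σ²_D = ((13−1)/6)² = 4.000
te_E = (5 + 4·9 + 19)/6 = 60/6 = 10; σ²_E = ((19−5)/6)² = 5.444
te_F = (9 + 4·10 + 17)/6 = 66/6 = 11; σ²_F = ((17−9)/6)² = 1.778
te_G = (9 + 4·10 + 11)/6 = 60/6 = 10; σ²_G = ((11−9)/6)² = 0.111

Forward pass:
ES_A = 0; EF_A = 14
ES_B = 0; EF_B = 13
ES_C = 13; EF_C = 13+9 = 22
ES_D = 14; EF_D = 14+7 = 21
ES_E = 13; EF_E = 13+10 = 23
ES_F = 13; EF_F = 13+11 = 24
ES_G = max(EF_C=22, EF_D=21, EF_E=23, EF_F=24) = 24; EF_G = 24+10 = 34
Expected project duration μ = 34 days. Critical path: B → F → G.

Variance along critical path = 1.778 + 1.778 + 0.111 = 3.667; σ = √3.667 = 1.915 days.
Z = (37 − 34) / 1.915 = 1.567
P(T ≤ 37) = Φ(1.567) ≈ 0.941

0.941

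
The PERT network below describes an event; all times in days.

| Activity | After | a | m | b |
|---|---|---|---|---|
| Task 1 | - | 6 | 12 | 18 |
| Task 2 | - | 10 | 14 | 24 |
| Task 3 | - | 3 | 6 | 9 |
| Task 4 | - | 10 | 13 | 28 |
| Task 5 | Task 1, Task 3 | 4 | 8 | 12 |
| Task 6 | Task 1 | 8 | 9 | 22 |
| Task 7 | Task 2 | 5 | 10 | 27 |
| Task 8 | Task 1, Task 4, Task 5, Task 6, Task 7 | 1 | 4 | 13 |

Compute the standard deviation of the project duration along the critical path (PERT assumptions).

4.78 days

te_Task 1 = (6 + 4·12 + 18)/6 = 72/6 = 12; σ²_Task 1 = ((18−6)/6)² = 4.000
te_Task 2 = (10 + 4·14 + 24)/6 = 90/6 = 15; σ²_Task 2 = ((24−10)/6)² = 5.444
te_Task 3 = (3 + 4·6 + 9)/6 = 36/6 = 6; σ²_Task 3 = ((9−3)/6)² = 1.000
te_Task 4 = (10 + 4·13 + 28)/6 = 90/6 = 15; σ²_Task 4 = ((28−10)/6)² = 9.000
te_Task 5 = (4 + 4·8 + 12)/6 = 48/6 = 8; σ²_Task 5 = ((12−4)/6)² = 1.778
te_Task 6 = (8 + 4·9 + 22)/6 = 66/6 = 11; σ²_Task 6 = ((22−8)/6)² = 5.444
te_Task 7 = (5 + 4·10 + 27)/6 = 72/6 = 12; σ²_Task 7 = ((27−5)/6)² = 13.444
te_Task 8 = (1 + 4·4 + 13)/6 = 30/6 = 5; σ²_Task 8 = ((13−1)/6)² = 4.000

Forward pass:
ES_Task 1 = 0; EF_Task 1 = 12
ES_Task 2 = 0; EF_Task 2 = 15
ES_Task 3 = 0; EF_Task 3 = 6
ES_Task 4 = 0; EF_Task 4 = 15
ES_Task 5 = max(EF_Task 1=12, EF_Task 3=6) = 12; EF_Task 5 = 12+8 = 20
ES_Task 6 = 12; EF_Task 6 = 12+11 = 23
ES_Task 7 = 15; EF_Task 7 = 15+12 = 27
ES_Task 8 = max(EF_Task 1=12, EF_Task 4=15, EF_Task 5=20, EF_Task 6=23, EF_Task 7=27) = 27; EF_Task 8 = 27+5 = 32
Expected project duration μ = 32 days. Critical path: Task 2 → Task 7 → Task 8.

Variance along critical path = 5.444 + 13.444 + 4.000 = 22.889
σ = √22.889 = 4.784 days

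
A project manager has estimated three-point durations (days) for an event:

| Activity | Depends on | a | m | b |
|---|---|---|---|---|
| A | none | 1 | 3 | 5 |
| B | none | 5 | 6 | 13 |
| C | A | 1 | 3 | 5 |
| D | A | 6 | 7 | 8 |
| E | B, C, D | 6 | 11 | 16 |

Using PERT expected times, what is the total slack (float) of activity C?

te_A = (1 + 4·3 + 5)/6 = 18/6 = 3
te_B = (5 + 4·6 + 13)/6 = 42/6 = 7
te_C = (1 + 4·3 + 5)/6 = 18/6 = 3
te_D = (6 + 4·7 + 8)/6 = 42/6 = 7
te_E = (6 + 4·11 + 16)/6 = 66/6 = 11

Forward pass:
ES_A = 0; EF_A = 3
ES_B = 0; EF_B = 7
ES_C = 3; EF_C = 3+3 = 6
ES_D = 3; EF_D = 3+7 = 10
ES_E = max(EF_B=7, EF_C=6, EF_D=10) = 10; EF_E = 10+11 = 21
Expected project duration μ = 21 days. Critical path: A → D → E.

Backward pass:
LF_E = 21; LS_E = 21−11 = 10
LF_D = LS_E = 10; LS_D = 10−7 = 3
LF_C = LS_E = 10; LS_C = 10−3 = 7
LF_B = LS_E = 10; LS_B = 10−7 = 3
LF_A = min(LS_C=7, LS_D=3) = 3; LS_A = 3−3 = 0
Slack_C = LS_C − ES_C = 7 − 3 = 4

4 days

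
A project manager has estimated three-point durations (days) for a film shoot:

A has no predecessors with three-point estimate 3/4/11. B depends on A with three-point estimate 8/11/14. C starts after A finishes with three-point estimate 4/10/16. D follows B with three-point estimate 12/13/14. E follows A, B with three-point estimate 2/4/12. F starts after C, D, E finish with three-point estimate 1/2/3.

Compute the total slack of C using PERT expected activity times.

14 days

te_A = (3 + 4·4 + 11)/6 = 30/6 = 5
te_B = (8 + 4·11 + 14)/6 = 66/6 = 11
te_C = (4 + 4·10 + 16)/6 = 60/6 = 10
te_D = (12 + 4·13 + 14)/6 = 78/6 = 13
te_E = (2 + 4·4 + 12)/6 = 30/6 = 5
te_F = (1 + 4·2 + 3)/6 = 12/6 = 2

Forward pass:
ES_A = 0; EF_A = 5
ES_B = 5; EF_B = 5+11 = 16
ES_C = 5; EF_C = 5+10 = 15
ES_D = 16; EF_D = 16+13 = 29
ES_E = max(EF_A=5, EF_B=16) = 16; EF_E = 16+5 = 21
ES_F = max(EF_C=15, EF_D=29, EF_E=21) = 29; EF_F = 29+2 = 31
Expected project duration μ = 31 days. Critical path: A → B → D → F.

Backward pass:
LF_F = 31; LS_F = 31−2 = 29
LF_E = LS_F = 29; LS_E = 29−5 = 24
LF_D = LS_F = 29; LS_D = 29−13 = 16
LF_C = LS_F = 29; LS_C = 29−10 = 19
LF_B = min(LS_D=16, LS_E=24) = 16; LS_B = 16−11 = 5
LF_A = min(LS_B=5, LS_C=19, LS_E=24) = 5; LS_A = 5−5 = 0
Slack_C = LS_C − ES_C = 19 − 5 = 14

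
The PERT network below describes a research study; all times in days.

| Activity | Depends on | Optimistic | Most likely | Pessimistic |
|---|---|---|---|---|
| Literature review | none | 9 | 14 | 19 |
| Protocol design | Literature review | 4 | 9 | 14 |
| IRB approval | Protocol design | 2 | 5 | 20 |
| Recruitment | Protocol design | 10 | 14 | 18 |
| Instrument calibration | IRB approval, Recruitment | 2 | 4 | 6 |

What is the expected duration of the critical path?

te_Literature review = (9 + 4·14 + 19)/6 = 84/6 = 14
te_Protocol design = (4 + 4·9 + 14)/6 = 54/6 = 9
te_IRB approval = (2 + 4·5 + 20)/6 = 42/6 = 7
te_Recruitment = (10 + 4·14 + 18)/6 = 84/6 = 14
te_Instrument calibration = (2 + 4·4 + 6)/6 = 24/6 = 4

Forward pass:
ES_Literature review = 0; EF_Literature review = 14
ES_Protocol design = 14; EF_Protocol design = 14+9 = 23
ES_IRB approval = 23; EF_IRB approval = 23+7 = 30
ES_Recruitment = 23; EF_Recruitment = 23+14 = 37
ES_Instrument calibration = max(EF_IRB approval=30, EF_Recruitment=37) = 37; EF_Instrument calibration = 37+4 = 41
Expected project duration μ = 41 days. Critical path: Literature review → Protocol design → Recruitment → Instrument calibration.

41 days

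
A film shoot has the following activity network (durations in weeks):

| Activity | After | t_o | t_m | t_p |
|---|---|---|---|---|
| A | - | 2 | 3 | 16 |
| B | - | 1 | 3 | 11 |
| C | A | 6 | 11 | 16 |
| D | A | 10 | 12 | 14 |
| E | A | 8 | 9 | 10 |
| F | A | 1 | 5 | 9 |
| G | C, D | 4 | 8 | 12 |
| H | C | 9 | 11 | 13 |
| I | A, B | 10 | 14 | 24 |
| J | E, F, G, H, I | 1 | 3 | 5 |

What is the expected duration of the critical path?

te_A = (2 + 4·3 + 16)/6 = 30/6 = 5
te_B = (1 + 4·3 + 11)/6 = 24/6 = 4
te_C = (6 + 4·11 + 16)/6 = 66/6 = 11
te_D = (10 + 4·12 + 14)/6 = 72/6 = 12
te_E = (8 + 4·9 + 10)/6 = 54/6 = 9
te_F = (1 + 4·5 + 9)/6 = 30/6 = 5
te_G = (4 + 4·8 + 12)/6 = 48/6 = 8
te_H = (9 + 4·11 + 13)/6 = 66/6 = 11
te_I = (10 + 4·14 + 24)/6 = 90/6 = 15
te_J = (1 + 4·3 + 5)/6 = 18/6 = 3

Forward pass:
ES_A = 0; EF_A = 5
ES_B = 0; EF_B = 4
ES_C = 5; EF_C = 5+11 = 16
ES_D = 5; EF_D = 5+12 = 17
ES_E = 5; EF_E = 5+9 = 14
ES_F = 5; EF_F = 5+5 = 10
ES_G = max(EF_C=16, EF_D=17) = 17; EF_G = 17+8 = 25
ES_H = 16; EF_H = 16+11 = 27
ES_I = max(EF_A=5, EF_B=4) = 5; EF_I = 5+15 = 20
ES_J = max(EF_E=14, EF_F=10, EF_G=25, EF_H=27, EF_I=20) = 27; EF_J = 27+3 = 30
Expected project duration μ = 30 weeks. Critical path: A → C → H → J.

30 weeks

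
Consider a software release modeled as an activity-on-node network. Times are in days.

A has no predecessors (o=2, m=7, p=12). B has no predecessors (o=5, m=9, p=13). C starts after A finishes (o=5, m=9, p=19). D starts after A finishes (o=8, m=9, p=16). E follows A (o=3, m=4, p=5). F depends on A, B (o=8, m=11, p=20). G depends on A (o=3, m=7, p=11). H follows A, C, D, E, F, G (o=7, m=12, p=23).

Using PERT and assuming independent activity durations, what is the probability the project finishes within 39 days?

te_A = (2 + 4·7 + 12)/6 = 42/6 = 7; σ²_A = ((12−2)/6)² = 2.778
te_B = (5 + 4·9 + 13)/6 = 54/6 = 9; σ²_B = ((13−5)/6)² = 1.778
te_C = (5 + 4·9 + 19)/6 = 60/6 = 10; σ²_C = ((19−5)/6)² = 5.444
te_D = (8 + 4·9 + 16)/6 = 60/6 = 10; σ²_D = ((16−8)/6)² = 1.778
te_E = (3 + 4·4 + 5)/6 = 24/6 = 4; σ²_E = ((5−3)/6)² = 0.111
te_F = (8 + 4·11 + 20)/6 = 72/6 = 12; σ²_F = ((20−8)/6)² = 4.000
te_G = (3 + 4·7 + 11)/6 = 42/6 = 7; σ²_G = ((11−3)/6)² = 1.778
te_H = (7 + 4·12 + 23)/6 = 78/6 = 13; σ²_H = ((23−7)/6)² = 7.111

Forward pass:
ES_A = 0; EF_A = 7
ES_B = 0; EF_B = 9
ES_C = 7; EF_C = 7+10 = 17
ES_D = 7; EF_D = 7+10 = 17
ES_E = 7; EF_E = 7+4 = 11
ES_F = max(EF_A=7, EF_B=9) = 9; EF_F = 9+12 = 21
ES_G = 7; EF_G = 7+7 = 14
ES_H = max(EF_A=7, EF_C=17, EF_D=17, EF_E=11, EF_F=21, EF_G=14) = 21; EF_H = 21+13 = 34
Expected project duration μ = 34 days. Critical path: B → F → H.

Variance along critical path = 1.778 + 4.000 + 7.111 = 12.889; σ = √12.889 = 3.590 days.
Z = (39 − 34) / 3.590 = 1.393
P(T ≤ 39) = Φ(1.393) ≈ 0.918

0.918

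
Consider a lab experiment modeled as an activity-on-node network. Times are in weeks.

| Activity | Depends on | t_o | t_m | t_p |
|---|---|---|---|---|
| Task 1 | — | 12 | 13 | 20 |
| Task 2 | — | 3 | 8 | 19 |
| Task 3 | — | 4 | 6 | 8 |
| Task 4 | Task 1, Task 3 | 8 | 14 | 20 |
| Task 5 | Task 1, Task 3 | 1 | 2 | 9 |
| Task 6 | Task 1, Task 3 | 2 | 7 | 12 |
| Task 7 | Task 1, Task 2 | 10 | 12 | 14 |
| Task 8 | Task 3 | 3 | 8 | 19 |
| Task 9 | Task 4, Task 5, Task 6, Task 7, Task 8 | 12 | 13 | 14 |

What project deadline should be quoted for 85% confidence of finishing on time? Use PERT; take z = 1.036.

te_Task 1 = (12 + 4·13 + 20)/6 = 84/6 = 14; σ²_Task 1 = ((20−12)/6)² = 1.778
te_Task 2 = (3 + 4·8 + 19)/6 = 54/6 = 9; σ²_Task 2 = ((19−3)/6)² = 7.111
te_Task 3 = (4 + 4·6 + 8)/6 = 36/6 = 6; σ²_Task 3 = ((8−4)/6)² = 0.444
te_Task 4 = (8 + 4·14 + 20)/6 = 84/6 = 14; σ²_Task 4 = ((20−8)/6)² = 4.000
te_Task 5 = (1 + 4·2 + 9)/6 = 18/6 = 3; σ²_Task 5 = ((9−1)/6)² = 1.778
te_Task 6 = (2 + 4·7 + 12)/6 = 42/6 = 7; σ²_Task 6 = ((12−2)/6)² = 2.778
te_Task 7 = (10 + 4·12 + 14)/6 = 72/6 = 12; σ²_Task 7 = ((14−10)/6)² = 0.444
te_Task 8 = (3 + 4·8 + 19)/6 = 54/6 = 9; σ²_Task 8 = ((19−3)/6)² = 7.111
te_Task 9 = (12 + 4·13 + 14)/6 = 78/6 = 13; σ²_Task 9 = ((14−12)/6)² = 0.111

Forward pass:
ES_Task 1 = 0; EF_Task 1 = 14
ES_Task 2 = 0; EF_Task 2 = 9
ES_Task 3 = 0; EF_Task 3 = 6
ES_Task 4 = max(EF_Task 1=14, EF_Task 3=6) = 14; EF_Task 4 = 14+14 = 28
ES_Task 5 = max(EF_Task 1=14, EF_Task 3=6) = 14; EF_Task 5 = 14+3 = 17
ES_Task 6 = max(EF_Task 1=14, EF_Task 3=6) = 14; EF_Task 6 = 14+7 = 21
ES_Task 7 = max(EF_Task 1=14, EF_Task 2=9) = 14; EF_Task 7 = 14+12 = 26
ES_Task 8 = 6; EF_Task 8 = 6+9 = 15
ES_Task 9 = max(EF_Task 4=28, EF_Task 5=17, EF_Task 6=21, EF_Task 7=26, EF_Task 8=15) = 28; EF_Task 9 = 28+13 = 41
Expected project duration μ = 41 weeks. Critical path: Task 1 → Task 4 → Task 9.

Variance along critical path = 1.778 + 4.000 + 0.111 = 5.889; σ = 2.427 weeks.
D = μ + z·σ = 41 + 1.036·2.427 = 43.5 weeks

43.5 weeks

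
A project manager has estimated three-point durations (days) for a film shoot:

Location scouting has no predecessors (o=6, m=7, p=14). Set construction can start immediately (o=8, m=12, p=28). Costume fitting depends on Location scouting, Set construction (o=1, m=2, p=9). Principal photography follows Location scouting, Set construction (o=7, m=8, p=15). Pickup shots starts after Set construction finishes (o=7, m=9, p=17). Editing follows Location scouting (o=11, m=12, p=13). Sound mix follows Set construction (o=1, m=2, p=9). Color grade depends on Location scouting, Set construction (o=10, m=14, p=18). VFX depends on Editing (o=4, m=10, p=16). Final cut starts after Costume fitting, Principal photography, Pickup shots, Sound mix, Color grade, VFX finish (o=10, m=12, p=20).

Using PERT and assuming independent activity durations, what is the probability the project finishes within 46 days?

te_Location scouting = (6 + 4·7 + 14)/6 = 48/6 = 8; σ²_Location scouting = ((14−6)/6)² = 1.778
te_Set construction = (8 + 4·12 + 28)/6 = 84/6 = 14; σ²_Set construction = ((28−8)/6)² = 11.111
te_Costume fitting = (1 + 4·2 + 9)/6 = 18/6 = 3; σ²_Costume fitting = ((9−1)/6)² = 1.778
te_Principal photography = (7 + 4·8 + 15)/6 = 54/6 = 9; σ²_Principal photography = ((15−7)/6)² = 1.778
te_Pickup shots = (7 + 4·9 + 17)/6 = 60/6 = 10; σ²_Pickup shots = ((17−7)/6)² = 2.778
te_Editing = (11 + 4·12 + 13)/6 = 72/6 = 12; σ²_Editing = ((13−11)/6)² = 0.111
te_Sound mix = (1 + 4·2 + 9)/6 = 18/6 = 3; σ²_Sound mix = ((9−1)/6)² = 1.778
te_Color grade = (10 + 4·14 + 18)/6 = 84/6 = 14; σ²_Color grade = ((18−10)/6)² = 1.778
te_VFX = (4 + 4·10 + 16)/6 = 60/6 = 10; σ²_VFX = ((16−4)/6)² = 4.000
te_Final cut = (10 + 4·12 + 20)/6 = 78/6 = 13; σ²_Final cut = ((20−10)/6)² = 2.778

Forward pass:
ES_Location scouting = 0; EF_Location scouting = 8
ES_Set construction = 0; EF_Set construction = 14
ES_Costume fitting = max(EF_Location scouting=8, EF_Set construction=14) = 14; EF_Costume fitting = 14+3 = 17
ES_Principal photography = max(EF_Location scouting=8, EF_Set construction=14) = 14; EF_Principal photography = 14+9 = 23
ES_Pickup shots = 14; EF_Pickup shots = 14+10 = 24
ES_Editing = 8; EF_Editing = 8+12 = 20
ES_Sound mix = 14; EF_Sound mix = 14+3 = 17
ES_Color grade = max(EF_Location scouting=8, EF_Set construction=14) = 14; EF_Color grade = 14+14 = 28
ES_VFX = 20; EF_VFX = 20+10 = 30
ES_Final cut = max(EF_Costume fitting=17, EF_Principal photography=23, EF_Pickup shots=24, EF_Sound mix=17, EF_Color grade=28, EF_VFX=30) = 30; EF_Final cut = 30+13 = 43
Expected project duration μ = 43 days. Critical path: Location scouting → Editing → VFX → Final cut.

Variance along critical path = 1.778 + 0.111 + 4.000 + 2.778 = 8.667; σ = √8.667 = 2.944 days.
Z = (46 − 43) / 2.944 = 1.019
P(T ≤ 46) = Φ(1.019) ≈ 0.846

0.846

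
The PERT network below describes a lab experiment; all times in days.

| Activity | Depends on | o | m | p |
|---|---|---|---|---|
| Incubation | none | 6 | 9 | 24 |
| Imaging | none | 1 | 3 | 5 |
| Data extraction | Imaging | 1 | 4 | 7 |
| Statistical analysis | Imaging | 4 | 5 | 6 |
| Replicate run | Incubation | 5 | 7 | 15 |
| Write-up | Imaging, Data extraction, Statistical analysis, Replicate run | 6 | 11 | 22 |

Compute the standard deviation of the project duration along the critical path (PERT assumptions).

4.35 days

te_Incubation = (6 + 4·9 + 24)/6 = 66/6 = 11; σ²_Incubation = ((24−6)/6)² = 9.000
te_Imaging = (1 + 4·3 + 5)/6 = 18/6 = 3; σ²_Imaging = ((5−1)/6)² = 0.444
te_Data extraction = (1 + 4·4 + 7)/6 = 24/6 = 4; σ²_Data extraction = ((7−1)/6)² = 1.000
te_Statistical analysis = (4 + 4·5 + 6)/6 = 30/6 = 5; σ²_Statistical analysis = ((6−4)/6)² = 0.111
te_Replicate run = (5 + 4·7 + 15)/6 = 48/6 = 8; σ²_Replicate run = ((15−5)/6)² = 2.778
te_Write-up = (6 + 4·11 + 22)/6 = 72/6 = 12; σ²_Write-up = ((22−6)/6)² = 7.111

Forward pass:
ES_Incubation = 0; EF_Incubation = 11
ES_Imaging = 0; EF_Imaging = 3
ES_Data extraction = 3; EF_Data extraction = 3+4 = 7
ES_Statistical analysis = 3; EF_Statistical analysis = 3+5 = 8
ES_Replicate run = 11; EF_Replicate run = 11+8 = 19
ES_Write-up = max(EF_Imaging=3, EF_Data extraction=7, EF_Statistical analysis=8, EF_Replicate run=19) = 19; EF_Write-up = 19+12 = 31
Expected project duration μ = 31 days. Critical path: Incubation → Replicate run → Write-up.

Variance along critical path = 9.000 + 2.778 + 7.111 = 18.889
σ = √18.889 = 4.346 days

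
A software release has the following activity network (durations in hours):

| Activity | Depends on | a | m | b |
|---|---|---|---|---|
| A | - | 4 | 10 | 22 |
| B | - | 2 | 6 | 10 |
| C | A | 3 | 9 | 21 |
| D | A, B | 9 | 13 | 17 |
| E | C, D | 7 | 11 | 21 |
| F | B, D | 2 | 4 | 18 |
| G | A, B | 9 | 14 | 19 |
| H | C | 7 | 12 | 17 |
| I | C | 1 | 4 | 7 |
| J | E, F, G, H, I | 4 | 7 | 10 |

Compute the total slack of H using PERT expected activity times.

3 hours

te_A = (4 + 4·10 + 22)/6 = 66/6 = 11
te_B = (2 + 4·6 + 10)/6 = 36/6 = 6
te_C = (3 + 4·9 + 21)/6 = 60/6 = 10
te_D = (9 + 4·13 + 17)/6 = 78/6 = 13
te_E = (7 + 4·11 + 21)/6 = 72/6 = 12
te_F = (2 + 4·4 + 18)/6 = 36/6 = 6
te_G = (9 + 4·14 + 19)/6 = 84/6 = 14
te_H = (7 + 4·12 + 17)/6 = 72/6 = 12
te_I = (1 + 4·4 + 7)/6 = 24/6 = 4
te_J = (4 + 4·7 + 10)/6 = 42/6 = 7

Forward pass:
ES_A = 0; EF_A = 11
ES_B = 0; EF_B = 6
ES_C = 11; EF_C = 11+10 = 21
ES_D = max(EF_A=11, EF_B=6) = 11; EF_D = 11+13 = 24
ES_E = max(EF_C=21, EF_D=24) = 24; EF_E = 24+12 = 36
ES_F = max(EF_B=6, EF_D=24) = 24; EF_F = 24+6 = 30
ES_G = max(EF_A=11, EF_B=6) = 11; EF_G = 11+14 = 25
ES_H = 21; EF_H = 21+12 = 33
ES_I = 21; EF_I = 21+4 = 25
ES_J = max(EF_E=36, EF_F=30, EF_G=25, EF_H=33, EF_I=25) = 36; EF_J = 36+7 = 43
Expected project duration μ = 43 hours. Critical path: A → D → E → J.

Backward pass:
LF_J = 43; LS_J = 43−7 = 36
LF_I = LS_J = 36; LS_I = 36−4 = 32
LF_H = LS_J = 36; LS_H = 36−12 = 24
LF_G = LS_J = 36; LS_G = 36−14 = 22
LF_F = LS_J = 36; LS_F = 36−6 = 30
LF_E = LS_J = 36; LS_E = 36−12 = 24
LF_D = min(LS_E=24, LS_F=30) = 24; LS_D = 24−13 = 11
LF_C = min(LS_E=24, LS_H=24, LS_I=32) = 24; LS_C = 24−10 = 14
LF_B = min(LS_D=11, LS_F=30, LS_G=22) = 11; LS_B = 11−6 = 5
LF_A = min(LS_C=14, LS_D=11, LS_G=22) = 11; LS_A = 11−11 = 0
Slack_H = LS_H − ES_H = 24 − 21 = 3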